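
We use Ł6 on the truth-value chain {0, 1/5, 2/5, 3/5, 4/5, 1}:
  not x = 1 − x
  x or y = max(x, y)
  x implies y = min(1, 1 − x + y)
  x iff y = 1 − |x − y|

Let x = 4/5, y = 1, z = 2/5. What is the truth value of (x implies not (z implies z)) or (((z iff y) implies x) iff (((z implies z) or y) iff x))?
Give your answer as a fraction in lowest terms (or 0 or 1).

z implies z = 2/5 implies 2/5 = 1
not (z implies z) = not 1 = 0
x implies not (z implies z) = 4/5 implies 0 = 1/5
z iff y = 2/5 iff 1 = 2/5
(z iff y) implies x = 2/5 implies 4/5 = 1
z implies z = 2/5 implies 2/5 = 1
(z implies z) or y = 1 or 1 = 1
((z implies z) or y) iff x = 1 iff 4/5 = 4/5
((z iff y) implies x) iff (((z implies z) or y) iff x) = 1 iff 4/5 = 4/5
(x implies not (z implies z)) or (((z iff y) implies x) iff (((z implies z) or y) iff x)) = 1/5 or 4/5 = 4/5

4/5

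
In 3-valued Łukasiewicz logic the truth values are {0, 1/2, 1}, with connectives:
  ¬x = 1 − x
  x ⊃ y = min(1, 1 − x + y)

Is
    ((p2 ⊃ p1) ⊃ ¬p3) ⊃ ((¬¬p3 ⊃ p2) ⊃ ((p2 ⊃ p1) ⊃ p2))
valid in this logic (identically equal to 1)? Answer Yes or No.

Counterexample: take p1 = 0, p2 = 0, p3 = 0.
p2 ⊃ p1 = 0 ⊃ 0 = 1
¬p3 = ¬0 = 1
(p2 ⊃ p1) ⊃ ¬p3 = 1 ⊃ 1 = 1
¬p3 = ¬0 = 1
¬¬p3 = ¬1 = 0
¬¬p3 ⊃ p2 = 0 ⊃ 0 = 1
p2 ⊃ p1 = 0 ⊃ 0 = 1
(p2 ⊃ p1) ⊃ p2 = 1 ⊃ 0 = 0
(¬¬p3 ⊃ p2) ⊃ ((p2 ⊃ p1) ⊃ p2) = 1 ⊃ 0 = 0
((p2 ⊃ p1) ⊃ ¬p3) ⊃ ((¬¬p3 ⊃ p2) ⊃ ((p2 ⊃ p1) ⊃ p2)) = 1 ⊃ 0 = 0
This gives 0 ≠ 1.

No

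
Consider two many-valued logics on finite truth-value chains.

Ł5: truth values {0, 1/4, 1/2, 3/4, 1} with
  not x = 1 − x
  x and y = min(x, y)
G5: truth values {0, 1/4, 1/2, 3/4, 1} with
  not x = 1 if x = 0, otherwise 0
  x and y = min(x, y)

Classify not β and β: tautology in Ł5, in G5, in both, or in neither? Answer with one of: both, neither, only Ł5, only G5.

In Ł5: at β = 0 the value is 0 — not a tautology.
In G5: at β = 0 the value is 0 — not a tautology.

neither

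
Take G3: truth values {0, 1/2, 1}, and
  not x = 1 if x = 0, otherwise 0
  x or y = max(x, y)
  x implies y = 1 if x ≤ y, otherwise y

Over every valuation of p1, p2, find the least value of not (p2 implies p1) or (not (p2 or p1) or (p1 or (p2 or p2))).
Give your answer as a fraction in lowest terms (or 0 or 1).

1/2

Take p1 = 1/2, p2 = 0:
p2 implies p1 = 0 implies 1/2 = 1
not (p2 implies p1) = not 1 = 0
p2 or p1 = 0 or 1/2 = 1/2
not (p2 or p1) = not 1/2 = 0
p2 or p2 = 0 or 0 = 0
p1 or (p2 or p2) = 1/2 or 0 = 1/2
not (p2 or p1) or (p1 or (p2 or p2)) = 0 or 1/2 = 1/2
not (p2 implies p1) or (not (p2 or p1) or (p1 or (p2 or p2))) = 0 or 1/2 = 1/2
No assignment yields a value below 1/2, so this is the minimum.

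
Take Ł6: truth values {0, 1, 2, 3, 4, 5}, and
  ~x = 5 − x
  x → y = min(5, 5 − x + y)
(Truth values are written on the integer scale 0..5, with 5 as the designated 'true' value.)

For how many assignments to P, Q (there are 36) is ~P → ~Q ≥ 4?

26

value 5: 21 assignments (counts)
value 4: 5 assignments (counts)
value 3: 4 assignments
value 2: 3 assignments
value 1: 2 assignments
value 0: 1 assignment
So 26 of the 36 assignments meet the threshold.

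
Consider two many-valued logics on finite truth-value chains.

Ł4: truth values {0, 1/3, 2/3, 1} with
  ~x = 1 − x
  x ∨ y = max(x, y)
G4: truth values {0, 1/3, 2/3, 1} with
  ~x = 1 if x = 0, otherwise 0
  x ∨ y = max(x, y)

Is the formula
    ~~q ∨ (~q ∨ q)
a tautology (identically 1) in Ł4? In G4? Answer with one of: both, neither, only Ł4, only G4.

In Ł4: at q = 1/3 the value is 2/3 — not a tautology.
In G4: every assignment gives 1 — tautology.

only G4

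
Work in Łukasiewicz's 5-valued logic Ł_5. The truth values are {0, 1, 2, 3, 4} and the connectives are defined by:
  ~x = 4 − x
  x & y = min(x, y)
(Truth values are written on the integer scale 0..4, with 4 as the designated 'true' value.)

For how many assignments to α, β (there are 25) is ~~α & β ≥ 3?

4

value 4: 1 assignment (counts)
value 3: 3 assignments (counts)
value 2: 5 assignments
value 1: 7 assignments
value 0: 9 assignments
So 4 of the 25 assignments meet the threshold.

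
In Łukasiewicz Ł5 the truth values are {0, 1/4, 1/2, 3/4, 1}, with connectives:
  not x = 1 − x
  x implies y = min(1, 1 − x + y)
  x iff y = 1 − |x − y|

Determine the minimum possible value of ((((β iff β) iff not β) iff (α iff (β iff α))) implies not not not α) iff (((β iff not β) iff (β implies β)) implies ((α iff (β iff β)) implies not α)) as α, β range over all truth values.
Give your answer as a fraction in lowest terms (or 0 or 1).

Take α = 3/4, β = 1/4:
β iff β = 1/4 iff 1/4 = 1
not β = not 1/4 = 3/4
(β iff β) iff not β = 1 iff 3/4 = 3/4
β iff α = 1/4 iff 3/4 = 1/2
α iff (β iff α) = 3/4 iff 1/2 = 3/4
((β iff β) iff not β) iff (α iff (β iff α)) = 3/4 iff 3/4 = 1
not α = not 3/4 = 1/4
not not α = not 1/4 = 3/4
not not not α = not 3/4 = 1/4
(((β iff β) iff not β) iff (α iff (β iff α))) implies not not not α = 1 implies 1/4 = 1/4
not β = not 1/4 = 3/4
β iff not β = 1/4 iff 3/4 = 1/2
β implies β = 1/4 implies 1/4 = 1
(β iff not β) iff (β implies β) = 1/2 iff 1 = 1/2
β iff β = 1/4 iff 1/4 = 1
α iff (β iff β) = 3/4 iff 1 = 3/4
not α = not 3/4 = 1/4
(α iff (β iff β)) implies not α = 3/4 implies 1/4 = 1/2
((β iff not β) iff (β implies β)) implies ((α iff (β iff β)) implies not α) = 1/2 implies 1/2 = 1
((((β iff β) iff not β) iff (α iff (β iff α))) implies not not not α) iff (((β iff not β) iff (β implies β)) implies ((α iff (β iff β)) implies not α)) = 1/4 iff 1 = 1/4
No assignment yields a value below 1/4, so this is the minimum.

1/4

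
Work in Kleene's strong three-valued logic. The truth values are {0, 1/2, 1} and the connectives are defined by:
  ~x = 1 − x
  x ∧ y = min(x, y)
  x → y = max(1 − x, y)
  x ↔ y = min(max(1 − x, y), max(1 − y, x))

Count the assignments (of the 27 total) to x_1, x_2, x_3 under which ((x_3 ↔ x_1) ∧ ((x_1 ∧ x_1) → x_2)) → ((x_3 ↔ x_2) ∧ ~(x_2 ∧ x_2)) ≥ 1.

value 1: 10 assignments (counts)
value 1/2: 15 assignments
value 0: 2 assignments
So 10 of the 27 assignments meet the threshold.

10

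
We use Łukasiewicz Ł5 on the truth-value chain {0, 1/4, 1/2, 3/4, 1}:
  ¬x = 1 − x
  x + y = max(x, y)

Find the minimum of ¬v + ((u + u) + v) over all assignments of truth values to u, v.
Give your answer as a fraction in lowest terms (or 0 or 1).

Take u = 0, v = 1/2:
¬v = ¬1/2 = 1/2
u + u = 0 + 0 = 0
(u + u) + v = 0 + 1/2 = 1/2
¬v + ((u + u) + v) = 1/2 + 1/2 = 1/2
No assignment yields a value below 1/2, so this is the minimum.

1/2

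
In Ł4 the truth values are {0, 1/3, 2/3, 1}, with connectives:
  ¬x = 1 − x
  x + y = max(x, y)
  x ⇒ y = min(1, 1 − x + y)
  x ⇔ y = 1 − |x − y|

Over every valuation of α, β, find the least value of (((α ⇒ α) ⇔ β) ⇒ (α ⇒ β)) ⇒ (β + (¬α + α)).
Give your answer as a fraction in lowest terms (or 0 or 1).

Take α = 1/3, β = 0:
α ⇒ α = 1/3 ⇒ 1/3 = 1
(α ⇒ α) ⇔ β = 1 ⇔ 0 = 0
α ⇒ β = 1/3 ⇒ 0 = 2/3
((α ⇒ α) ⇔ β) ⇒ (α ⇒ β) = 0 ⇒ 2/3 = 1
¬α = ¬1/3 = 2/3
¬α + α = 2/3 + 1/3 = 2/3
β + (¬α + α) = 0 + 2/3 = 2/3
(((α ⇒ α) ⇔ β) ⇒ (α ⇒ β)) ⇒ (β + (¬α + α)) = 1 ⇒ 2/3 = 2/3
No assignment yields a value below 2/3, so this is the minimum.

2/3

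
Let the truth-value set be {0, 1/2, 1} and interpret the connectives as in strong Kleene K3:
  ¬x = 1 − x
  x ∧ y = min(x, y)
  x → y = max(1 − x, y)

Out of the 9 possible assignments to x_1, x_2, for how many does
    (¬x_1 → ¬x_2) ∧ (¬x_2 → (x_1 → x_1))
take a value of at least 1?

4

x_1 = 0, x_2 = 0 ↦ 1  ≥
x_1 = 0, x_2 = 1/2 ↦ 1/2  <
x_1 = 0, x_2 = 1 ↦ 0  <
x_1 = 1/2, x_2 = 0 ↦ 1/2  <
x_1 = 1/2, x_2 = 1/2 ↦ 1/2  <
x_1 = 1/2, x_2 = 1 ↦ 1/2  <
x_1 = 1, x_2 = 0 ↦ 1  ≥
x_1 = 1, x_2 = 1/2 ↦ 1  ≥
x_1 = 1, x_2 = 1 ↦ 1  ≥
So 4 of the 9 assignments meet the threshold.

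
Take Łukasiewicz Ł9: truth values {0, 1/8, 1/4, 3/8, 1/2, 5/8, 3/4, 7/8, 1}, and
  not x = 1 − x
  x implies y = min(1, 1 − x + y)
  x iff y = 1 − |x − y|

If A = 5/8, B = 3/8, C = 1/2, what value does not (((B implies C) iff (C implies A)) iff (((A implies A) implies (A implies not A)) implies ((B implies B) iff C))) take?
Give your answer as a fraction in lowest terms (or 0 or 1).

1/4

B implies C = 3/8 implies 1/2 = 1
C implies A = 1/2 implies 5/8 = 1
(B implies C) iff (C implies A) = 1 iff 1 = 1
A implies A = 5/8 implies 5/8 = 1
not A = not 5/8 = 3/8
A implies not A = 5/8 implies 3/8 = 3/4
(A implies A) implies (A implies not A) = 1 implies 3/4 = 3/4
B implies B = 3/8 implies 3/8 = 1
(B implies B) iff C = 1 iff 1/2 = 1/2
((A implies A) implies (A implies not A)) implies ((B implies B) iff C) = 3/4 implies 1/2 = 3/4
((B implies C) iff (C implies A)) iff (((A implies A) implies (A implies not A)) implies ((B implies B) iff C)) = 1 iff 3/4 = 3/4
not (((B implies C) iff (C implies A)) iff (((A implies A) implies (A implies not A)) implies ((B implies B) iff C))) = not 3/4 = 1/4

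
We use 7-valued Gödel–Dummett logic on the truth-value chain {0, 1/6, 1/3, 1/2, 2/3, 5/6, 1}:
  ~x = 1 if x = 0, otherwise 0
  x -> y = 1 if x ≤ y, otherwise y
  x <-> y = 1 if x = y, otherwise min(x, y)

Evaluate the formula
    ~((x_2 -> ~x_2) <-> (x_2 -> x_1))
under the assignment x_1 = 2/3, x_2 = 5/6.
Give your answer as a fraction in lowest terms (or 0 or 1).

1

~x_2 = ~5/6 = 0
x_2 -> ~x_2 = 5/6 -> 0 = 0
x_2 -> x_1 = 5/6 -> 2/3 = 2/3
(x_2 -> ~x_2) <-> (x_2 -> x_1) = 0 <-> 2/3 = 0
~((x_2 -> ~x_2) <-> (x_2 -> x_1)) = ~0 = 1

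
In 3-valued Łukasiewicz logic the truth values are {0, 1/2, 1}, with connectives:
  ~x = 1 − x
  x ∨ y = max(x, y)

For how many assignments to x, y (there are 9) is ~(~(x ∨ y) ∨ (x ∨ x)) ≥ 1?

1

x = 0, y = 0 ↦ 0  <
x = 0, y = 1/2 ↦ 1/2  <
x = 0, y = 1 ↦ 1  ≥
x = 1/2, y = 0 ↦ 1/2  <
x = 1/2, y = 1/2 ↦ 1/2  <
x = 1/2, y = 1 ↦ 1/2  <
x = 1, y = 0 ↦ 0  <
x = 1, y = 1/2 ↦ 0  <
x = 1, y = 1 ↦ 0  <
So 1 of the 9 assignments meets the threshold.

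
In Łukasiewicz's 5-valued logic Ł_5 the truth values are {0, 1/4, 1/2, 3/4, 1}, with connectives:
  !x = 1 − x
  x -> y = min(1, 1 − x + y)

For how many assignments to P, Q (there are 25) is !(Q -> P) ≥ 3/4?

value 1: 1 assignment (counts)
value 3/4: 2 assignments (counts)
value 1/2: 3 assignments
value 1/4: 4 assignments
value 0: 15 assignments
So 3 of the 25 assignments meet the threshold.

3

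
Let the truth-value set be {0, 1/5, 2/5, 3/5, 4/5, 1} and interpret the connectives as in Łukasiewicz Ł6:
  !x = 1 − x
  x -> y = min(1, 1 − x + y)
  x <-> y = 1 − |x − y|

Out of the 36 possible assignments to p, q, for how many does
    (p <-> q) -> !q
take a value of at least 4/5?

24

value 1: 17 assignments (counts)
value 4/5: 7 assignments (counts)
value 3/5: 5 assignments
value 2/5: 4 assignments
value 1/5: 2 assignments
value 0: 1 assignment
So 24 of the 36 assignments meet the threshold.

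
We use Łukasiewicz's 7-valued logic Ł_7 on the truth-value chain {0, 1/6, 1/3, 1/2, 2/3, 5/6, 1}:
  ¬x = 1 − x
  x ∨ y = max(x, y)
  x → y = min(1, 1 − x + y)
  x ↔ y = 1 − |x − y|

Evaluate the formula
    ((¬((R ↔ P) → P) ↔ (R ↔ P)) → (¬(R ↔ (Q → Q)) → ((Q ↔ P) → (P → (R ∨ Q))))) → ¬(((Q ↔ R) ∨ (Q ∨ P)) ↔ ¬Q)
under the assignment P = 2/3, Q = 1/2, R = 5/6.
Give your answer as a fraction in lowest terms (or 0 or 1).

R ↔ P = 5/6 ↔ 2/3 = 5/6
(R ↔ P) → P = 5/6 → 2/3 = 5/6
¬((R ↔ P) → P) = ¬5/6 = 1/6
R ↔ P = 5/6 ↔ 2/3 = 5/6
¬((R ↔ P) → P) ↔ (R ↔ P) = 1/6 ↔ 5/6 = 1/3
Q → Q = 1/2 → 1/2 = 1
R ↔ (Q → Q) = 5/6 ↔ 1 = 5/6
¬(R ↔ (Q → Q)) = ¬5/6 = 1/6
Q ↔ P = 1/2 ↔ 2/3 = 5/6
R ∨ Q = 5/6 ∨ 1/2 = 5/6
P → (R ∨ Q) = 2/3 → 5/6 = 1
(Q ↔ P) → (P → (R ∨ Q)) = 5/6 → 1 = 1
¬(R ↔ (Q → Q)) → ((Q ↔ P) → (P → (R ∨ Q))) = 1/6 → 1 = 1
(¬((R ↔ P) → P) ↔ (R ↔ P)) → (¬(R ↔ (Q → Q)) → ((Q ↔ P) → (P → (R ∨ Q)))) = 1/3 → 1 = 1
Q ↔ R = 1/2 ↔ 5/6 = 2/3
Q ∨ P = 1/2 ∨ 2/3 = 2/3
(Q ↔ R) ∨ (Q ∨ P) = 2/3 ∨ 2/3 = 2/3
¬Q = ¬1/2 = 1/2
((Q ↔ R) ∨ (Q ∨ P)) ↔ ¬Q = 2/3 ↔ 1/2 = 5/6
¬(((Q ↔ R) ∨ (Q ∨ P)) ↔ ¬Q) = ¬5/6 = 1/6
((¬((R ↔ P) → P) ↔ (R ↔ P)) → (¬(R ↔ (Q → Q)) → ((Q ↔ P) → (P → (R ∨ Q))))) → ¬(((Q ↔ R) ∨ (Q ∨ P)) ↔ ¬Q) = 1 → 1/6 = 1/6

1/6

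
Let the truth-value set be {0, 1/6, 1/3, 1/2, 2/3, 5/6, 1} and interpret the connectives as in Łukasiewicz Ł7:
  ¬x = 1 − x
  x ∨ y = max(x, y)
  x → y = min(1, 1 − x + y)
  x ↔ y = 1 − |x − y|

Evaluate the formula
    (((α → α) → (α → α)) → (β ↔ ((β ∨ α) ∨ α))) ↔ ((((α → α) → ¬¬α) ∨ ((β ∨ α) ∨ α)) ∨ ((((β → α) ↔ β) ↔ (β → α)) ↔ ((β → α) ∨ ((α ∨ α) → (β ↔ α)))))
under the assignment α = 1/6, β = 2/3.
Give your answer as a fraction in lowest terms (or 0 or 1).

α → α = 1/6 → 1/6 = 1
α → α = 1/6 → 1/6 = 1
(α → α) → (α → α) = 1 → 1 = 1
β ∨ α = 2/3 ∨ 1/6 = 2/3
(β ∨ α) ∨ α = 2/3 ∨ 1/6 = 2/3
β ↔ ((β ∨ α) ∨ α) = 2/3 ↔ 2/3 = 1
((α → α) → (α → α)) → (β ↔ ((β ∨ α) ∨ α)) = 1 → 1 = 1
α → α = 1/6 → 1/6 = 1
¬α = ¬1/6 = 5/6
¬¬α = ¬5/6 = 1/6
(α → α) → ¬¬α = 1 → 1/6 = 1/6
β ∨ α = 2/3 ∨ 1/6 = 2/3
(β ∨ α) ∨ α = 2/3 ∨ 1/6 = 2/3
((α → α) → ¬¬α) ∨ ((β ∨ α) ∨ α) = 1/6 ∨ 2/3 = 2/3
β → α = 2/3 → 1/6 = 1/2
(β → α) ↔ β = 1/2 ↔ 2/3 = 5/6
β → α = 2/3 → 1/6 = 1/2
((β → α) ↔ β) ↔ (β → α) = 5/6 ↔ 1/2 = 2/3
β → α = 2/3 → 1/6 = 1/2
α ∨ α = 1/6 ∨ 1/6 = 1/6
β ↔ α = 2/3 ↔ 1/6 = 1/2
(α ∨ α) → (β ↔ α) = 1/6 → 1/2 = 1
(β → α) ∨ ((α ∨ α) → (β ↔ α)) = 1/2 ∨ 1 = 1
(((β → α) ↔ β) ↔ (β → α)) ↔ ((β → α) ∨ ((α ∨ α) → (β ↔ α))) = 2/3 ↔ 1 = 2/3
(((α → α) → ¬¬α) ∨ ((β ∨ α) ∨ α)) ∨ ((((β → α) ↔ β) ↔ (β → α)) ↔ ((β → α) ∨ ((α ∨ α) → (β ↔ α)))) = 2/3 ∨ 2/3 = 2/3
(((α → α) → (α → α)) → (β ↔ ((β ∨ α) ∨ α))) ↔ ((((α → α) → ¬¬α) ∨ ((β ∨ α) ∨ α)) ∨ ((((β → α) ↔ β) ↔ (β → α)) ↔ ((β → α) ∨ ((α ∨ α) → (β ↔ α))))) = 1 ↔ 2/3 = 2/3

2/3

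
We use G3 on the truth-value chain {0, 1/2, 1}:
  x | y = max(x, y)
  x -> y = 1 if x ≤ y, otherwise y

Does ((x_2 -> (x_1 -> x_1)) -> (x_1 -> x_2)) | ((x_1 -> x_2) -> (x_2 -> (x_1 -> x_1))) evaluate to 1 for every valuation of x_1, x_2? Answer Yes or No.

Yes

x_1 = 0, x_2 = 0 ↦ 1
x_1 = 0, x_2 = 1/2 ↦ 1
x_1 = 0, x_2 = 1 ↦ 1
x_1 = 1/2, x_2 = 0 ↦ 1
x_1 = 1/2, x_2 = 1/2 ↦ 1
x_1 = 1/2, x_2 = 1 ↦ 1
x_1 = 1, x_2 = 0 ↦ 1
x_1 = 1, x_2 = 1/2 ↦ 1
x_1 = 1, x_2 = 1 ↦ 1
Every assignment gives a value ≥ 1.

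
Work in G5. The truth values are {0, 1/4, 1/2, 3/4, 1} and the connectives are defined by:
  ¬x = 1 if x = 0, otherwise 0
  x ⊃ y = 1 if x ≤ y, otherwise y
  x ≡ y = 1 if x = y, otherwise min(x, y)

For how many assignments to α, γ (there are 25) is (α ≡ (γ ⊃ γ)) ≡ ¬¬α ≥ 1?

value 1: 10 assignments (counts)
value 3/4: 5 assignments
value 1/2: 5 assignments
value 1/4: 5 assignments
So 10 of the 25 assignments meet the threshold.

10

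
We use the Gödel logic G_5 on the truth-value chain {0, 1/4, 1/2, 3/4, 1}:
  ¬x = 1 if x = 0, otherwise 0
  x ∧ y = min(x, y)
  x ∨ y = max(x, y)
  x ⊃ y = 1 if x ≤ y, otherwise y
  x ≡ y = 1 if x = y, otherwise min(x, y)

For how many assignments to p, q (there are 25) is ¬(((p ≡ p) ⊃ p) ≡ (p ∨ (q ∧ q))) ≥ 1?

value 1: 4 assignments (counts)
value 0: 21 assignments
So 4 of the 25 assignments meet the threshold.

4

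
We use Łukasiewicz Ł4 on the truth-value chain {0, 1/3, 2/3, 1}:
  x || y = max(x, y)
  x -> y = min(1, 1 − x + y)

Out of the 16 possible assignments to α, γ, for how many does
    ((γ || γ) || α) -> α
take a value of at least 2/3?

13

α = 0, γ = 0 ↦ 1  ≥
α = 0, γ = 1/3 ↦ 2/3  ≥
α = 0, γ = 2/3 ↦ 1/3  <
α = 0, γ = 1 ↦ 0  <
α = 1/3, γ = 0 ↦ 1  ≥
α = 1/3, γ = 1/3 ↦ 1  ≥
α = 1/3, γ = 2/3 ↦ 2/3  ≥
α = 1/3, γ = 1 ↦ 1/3  <
α = 2/3, γ = 0 ↦ 1  ≥
α = 2/3, γ = 1/3 ↦ 1  ≥
α = 2/3, γ = 2/3 ↦ 1  ≥
α = 2/3, γ = 1 ↦ 2/3  ≥
α = 1, γ = 0 ↦ 1  ≥
α = 1, γ = 1/3 ↦ 1  ≥
α = 1, γ = 2/3 ↦ 1  ≥
α = 1, γ = 1 ↦ 1  ≥
So 13 of the 16 assignments meet the threshold.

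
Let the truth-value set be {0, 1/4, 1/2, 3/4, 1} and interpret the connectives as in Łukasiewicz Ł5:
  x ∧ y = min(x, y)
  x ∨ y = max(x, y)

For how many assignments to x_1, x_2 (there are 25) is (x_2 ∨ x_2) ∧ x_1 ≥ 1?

1

value 1: 1 assignment (counts)
value 3/4: 3 assignments
value 1/2: 5 assignments
value 1/4: 7 assignments
value 0: 9 assignments
So 1 of the 25 assignments meets the threshold.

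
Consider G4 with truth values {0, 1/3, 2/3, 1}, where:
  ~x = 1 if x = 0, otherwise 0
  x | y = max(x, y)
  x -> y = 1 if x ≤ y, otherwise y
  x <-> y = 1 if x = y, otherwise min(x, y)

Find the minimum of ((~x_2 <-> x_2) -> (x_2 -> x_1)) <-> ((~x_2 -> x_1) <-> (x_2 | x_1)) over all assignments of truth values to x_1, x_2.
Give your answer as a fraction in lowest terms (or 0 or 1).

Take x_1 = 0, x_2 = 1/3:
~x_2 = ~1/3 = 0
~x_2 <-> x_2 = 0 <-> 1/3 = 0
x_2 -> x_1 = 1/3 -> 0 = 0
(~x_2 <-> x_2) -> (x_2 -> x_1) = 0 -> 0 = 1
~x_2 = ~1/3 = 0
~x_2 -> x_1 = 0 -> 0 = 1
x_2 | x_1 = 1/3 | 0 = 1/3
(~x_2 -> x_1) <-> (x_2 | x_1) = 1 <-> 1/3 = 1/3
((~x_2 <-> x_2) -> (x_2 -> x_1)) <-> ((~x_2 -> x_1) <-> (x_2 | x_1)) = 1 <-> 1/3 = 1/3
No assignment yields a value below 1/3, so this is the minimum.

1/3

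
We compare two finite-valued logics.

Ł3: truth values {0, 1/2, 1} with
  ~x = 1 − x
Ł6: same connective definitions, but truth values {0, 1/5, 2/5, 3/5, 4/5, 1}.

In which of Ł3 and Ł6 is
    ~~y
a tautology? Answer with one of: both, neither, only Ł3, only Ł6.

neither

In Ł3: at y = 0 the value is 0 — not a tautology.
In Ł6: at y = 0 the value is 0 — not a tautology.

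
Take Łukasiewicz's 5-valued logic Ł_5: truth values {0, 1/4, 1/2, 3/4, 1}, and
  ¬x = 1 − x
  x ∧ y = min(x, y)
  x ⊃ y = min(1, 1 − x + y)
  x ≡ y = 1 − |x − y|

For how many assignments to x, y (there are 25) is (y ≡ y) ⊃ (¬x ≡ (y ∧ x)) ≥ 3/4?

9

value 1: 5 assignments (counts)
value 3/4: 4 assignments (counts)
value 1/2: 8 assignments
value 1/4: 2 assignments
value 0: 6 assignments
So 9 of the 25 assignments meet the threshold.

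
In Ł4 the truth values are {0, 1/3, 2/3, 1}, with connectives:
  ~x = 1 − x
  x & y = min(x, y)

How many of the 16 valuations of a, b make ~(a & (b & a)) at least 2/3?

12

a = 0, b = 0 ↦ 1  ≥
a = 0, b = 1/3 ↦ 1  ≥
a = 0, b = 2/3 ↦ 1  ≥
a = 0, b = 1 ↦ 1  ≥
a = 1/3, b = 0 ↦ 1  ≥
a = 1/3, b = 1/3 ↦ 2/3  ≥
a = 1/3, b = 2/3 ↦ 2/3  ≥
a = 1/3, b = 1 ↦ 2/3  ≥
a = 2/3, b = 0 ↦ 1  ≥
a = 2/3, b = 1/3 ↦ 2/3  ≥
a = 2/3, b = 2/3 ↦ 1/3  <
a = 2/3, b = 1 ↦ 1/3  <
a = 1, b = 0 ↦ 1  ≥
a = 1, b = 1/3 ↦ 2/3  ≥
a = 1, b = 2/3 ↦ 1/3  <
a = 1, b = 1 ↦ 0  <
So 12 of the 16 assignments meet the threshold.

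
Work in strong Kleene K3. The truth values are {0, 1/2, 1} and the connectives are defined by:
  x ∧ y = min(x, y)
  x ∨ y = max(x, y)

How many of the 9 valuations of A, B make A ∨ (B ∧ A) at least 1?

A = 0, B = 0 ↦ 0  <
A = 0, B = 1/2 ↦ 0  <
A = 0, B = 1 ↦ 0  <
A = 1/2, B = 0 ↦ 1/2  <
A = 1/2, B = 1/2 ↦ 1/2  <
A = 1/2, B = 1 ↦ 1/2  <
A = 1, B = 0 ↦ 1  ≥
A = 1, B = 1/2 ↦ 1  ≥
A = 1, B = 1 ↦ 1  ≥
So 3 of the 9 assignments meet the threshold.

3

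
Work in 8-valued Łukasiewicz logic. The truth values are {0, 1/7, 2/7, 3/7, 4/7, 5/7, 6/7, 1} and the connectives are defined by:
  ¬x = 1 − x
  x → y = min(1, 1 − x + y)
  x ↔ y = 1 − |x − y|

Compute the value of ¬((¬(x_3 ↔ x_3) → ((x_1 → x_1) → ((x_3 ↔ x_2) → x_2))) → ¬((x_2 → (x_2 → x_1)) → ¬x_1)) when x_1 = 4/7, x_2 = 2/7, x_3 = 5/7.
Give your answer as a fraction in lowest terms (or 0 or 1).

x_3 ↔ x_3 = 5/7 ↔ 5/7 = 1
¬(x_3 ↔ x_3) = ¬1 = 0
x_1 → x_1 = 4/7 → 4/7 = 1
x_3 ↔ x_2 = 5/7 ↔ 2/7 = 4/7
(x_3 ↔ x_2) → x_2 = 4/7 → 2/7 = 5/7
(x_1 → x_1) → ((x_3 ↔ x_2) → x_2) = 1 → 5/7 = 5/7
¬(x_3 ↔ x_3) → ((x_1 → x_1) → ((x_3 ↔ x_2) → x_2)) = 0 → 5/7 = 1
x_2 → x_1 = 2/7 → 4/7 = 1
x_2 → (x_2 → x_1) = 2/7 → 1 = 1
¬x_1 = ¬4/7 = 3/7
(x_2 → (x_2 → x_1)) → ¬x_1 = 1 → 3/7 = 3/7
¬((x_2 → (x_2 → x_1)) → ¬x_1) = ¬3/7 = 4/7
(¬(x_3 ↔ x_3) → ((x_1 → x_1) → ((x_3 ↔ x_2) → x_2))) → ¬((x_2 → (x_2 → x_1)) → ¬x_1) = 1 → 4/7 = 4/7
¬((¬(x_3 ↔ x_3) → ((x_1 → x_1) → ((x_3 ↔ x_2) → x_2))) → ¬((x_2 → (x_2 → x_1)) → ¬x_1)) = ¬4/7 = 3/7

3/7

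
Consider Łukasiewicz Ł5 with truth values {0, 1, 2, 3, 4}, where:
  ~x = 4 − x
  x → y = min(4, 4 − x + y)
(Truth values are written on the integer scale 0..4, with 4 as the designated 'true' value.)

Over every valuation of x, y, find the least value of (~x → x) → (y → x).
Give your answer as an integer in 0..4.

Take x = 2, y = 4:
~x = ~2 = 2
~x → x = 2 → 2 = 4
y → x = 4 → 2 = 2
(~x → x) → (y → x) = 4 → 2 = 2
No assignment yields a value below 2, so this is the minimum.

2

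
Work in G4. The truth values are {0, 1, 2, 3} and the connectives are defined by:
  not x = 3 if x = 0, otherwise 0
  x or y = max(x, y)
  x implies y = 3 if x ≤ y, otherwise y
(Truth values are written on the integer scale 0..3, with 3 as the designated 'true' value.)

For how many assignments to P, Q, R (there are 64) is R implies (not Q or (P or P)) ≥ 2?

value 3: 46 assignments (counts)
value 2: 3 assignments (counts)
value 1: 6 assignments
value 0: 9 assignments
So 49 of the 64 assignments meet the threshold.

49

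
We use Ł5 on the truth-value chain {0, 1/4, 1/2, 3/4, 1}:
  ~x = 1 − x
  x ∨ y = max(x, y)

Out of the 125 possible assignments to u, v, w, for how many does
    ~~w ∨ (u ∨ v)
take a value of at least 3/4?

98

value 1: 61 assignments (counts)
value 3/4: 37 assignments (counts)
value 1/2: 19 assignments
value 1/4: 7 assignments
value 0: 1 assignment
So 98 of the 125 assignments meet the threshold.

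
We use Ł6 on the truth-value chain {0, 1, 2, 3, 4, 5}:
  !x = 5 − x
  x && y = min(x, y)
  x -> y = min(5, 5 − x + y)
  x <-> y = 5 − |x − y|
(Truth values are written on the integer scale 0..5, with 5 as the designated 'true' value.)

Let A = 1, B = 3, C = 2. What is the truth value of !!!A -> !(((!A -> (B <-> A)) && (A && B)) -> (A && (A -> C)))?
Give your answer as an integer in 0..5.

!A = !1 = 4
!!A = !4 = 1
!!!A = !1 = 4
!A = !1 = 4
B <-> A = 3 <-> 1 = 3
!A -> (B <-> A) = 4 -> 3 = 4
A && B = 1 && 3 = 1
(!A -> (B <-> A)) && (A && B) = 4 && 1 = 1
A -> C = 1 -> 2 = 5
A && (A -> C) = 1 && 5 = 1
((!A -> (B <-> A)) && (A && B)) -> (A && (A -> C)) = 1 -> 1 = 5
!(((!A -> (B <-> A)) && (A && B)) -> (A && (A -> C))) = !5 = 0
!!!A -> !(((!A -> (B <-> A)) && (A && B)) -> (A && (A -> C))) = 4 -> 0 = 1

1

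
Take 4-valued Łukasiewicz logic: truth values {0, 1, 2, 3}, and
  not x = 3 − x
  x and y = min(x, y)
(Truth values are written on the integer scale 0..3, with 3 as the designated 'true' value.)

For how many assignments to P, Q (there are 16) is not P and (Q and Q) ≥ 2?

P = 0, Q = 0 ↦ 0  <
P = 0, Q = 1 ↦ 1  <
P = 0, Q = 2 ↦ 2  ≥
P = 0, Q = 3 ↦ 3  ≥
P = 1, Q = 0 ↦ 0  <
P = 1, Q = 1 ↦ 1  <
P = 1, Q = 2 ↦ 2  ≥
P = 1, Q = 3 ↦ 2  ≥
P = 2, Q = 0 ↦ 0  <
P = 2, Q = 1 ↦ 1  <
P = 2, Q = 2 ↦ 1  <
P = 2, Q = 3 ↦ 1  <
P = 3, Q = 0 ↦ 0  <
P = 3, Q = 1 ↦ 0  <
P = 3, Q = 2 ↦ 0  <
P = 3, Q = 3 ↦ 0  <
So 4 of the 16 assignments meet the threshold.

4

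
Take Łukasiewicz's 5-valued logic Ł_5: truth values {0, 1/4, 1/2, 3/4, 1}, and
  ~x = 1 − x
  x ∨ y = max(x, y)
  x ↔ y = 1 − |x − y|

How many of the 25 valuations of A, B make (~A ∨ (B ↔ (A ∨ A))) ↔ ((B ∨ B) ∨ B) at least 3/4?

value 1: 8 assignments (counts)
value 3/4: 8 assignments (counts)
value 1/2: 5 assignments
value 1/4: 3 assignments
value 0: 1 assignment
So 16 of the 25 assignments meet the threshold.

16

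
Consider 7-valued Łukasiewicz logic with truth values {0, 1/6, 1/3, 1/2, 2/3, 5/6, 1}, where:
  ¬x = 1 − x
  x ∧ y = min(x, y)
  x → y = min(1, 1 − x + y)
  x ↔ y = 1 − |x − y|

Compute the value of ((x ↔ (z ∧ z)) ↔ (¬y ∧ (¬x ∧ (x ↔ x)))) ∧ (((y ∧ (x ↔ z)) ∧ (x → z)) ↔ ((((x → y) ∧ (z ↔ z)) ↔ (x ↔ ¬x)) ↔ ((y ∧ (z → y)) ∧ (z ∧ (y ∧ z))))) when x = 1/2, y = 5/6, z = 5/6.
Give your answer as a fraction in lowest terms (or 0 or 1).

1/2

z ∧ z = 5/6 ∧ 5/6 = 5/6
x ↔ (z ∧ z) = 1/2 ↔ 5/6 = 2/3
¬y = ¬5/6 = 1/6
¬x = ¬1/2 = 1/2
x ↔ x = 1/2 ↔ 1/2 = 1
¬x ∧ (x ↔ x) = 1/2 ∧ 1 = 1/2
¬y ∧ (¬x ∧ (x ↔ x)) = 1/6 ∧ 1/2 = 1/6
(x ↔ (z ∧ z)) ↔ (¬y ∧ (¬x ∧ (x ↔ x))) = 2/3 ↔ 1/6 = 1/2
x ↔ z = 1/2 ↔ 5/6 = 2/3
y ∧ (x ↔ z) = 5/6 ∧ 2/3 = 2/3
x → z = 1/2 → 5/6 = 1
(y ∧ (x ↔ z)) ∧ (x → z) = 2/3 ∧ 1 = 2/3
x → y = 1/2 → 5/6 = 1
z ↔ z = 5/6 ↔ 5/6 = 1
(x → y) ∧ (z ↔ z) = 1 ∧ 1 = 1
¬x = ¬1/2 = 1/2
x ↔ ¬x = 1/2 ↔ 1/2 = 1
((x → y) ∧ (z ↔ z)) ↔ (x ↔ ¬x) = 1 ↔ 1 = 1
z → y = 5/6 → 5/6 = 1
y ∧ (z → y) = 5/6 ∧ 1 = 5/6
y ∧ z = 5/6 ∧ 5/6 = 5/6
z ∧ (y ∧ z) = 5/6 ∧ 5/6 = 5/6
(y ∧ (z → y)) ∧ (z ∧ (y ∧ z)) = 5/6 ∧ 5/6 = 5/6
(((x → y) ∧ (z ↔ z)) ↔ (x ↔ ¬x)) ↔ ((y ∧ (z → y)) ∧ (z ∧ (y ∧ z))) = 1 ↔ 5/6 = 5/6
((y ∧ (x ↔ z)) ∧ (x → z)) ↔ ((((x → y) ∧ (z ↔ z)) ↔ (x ↔ ¬x)) ↔ ((y ∧ (z → y)) ∧ (z ∧ (y ∧ z)))) = 2/3 ↔ 5/6 = 5/6
((x ↔ (z ∧ z)) ↔ (¬y ∧ (¬x ∧ (x ↔ x)))) ∧ (((y ∧ (x ↔ z)) ∧ (x → z)) ↔ ((((x → y) ∧ (z ↔ z)) ↔ (x ↔ ¬x)) ↔ ((y ∧ (z → y)) ∧ (z ∧ (y ∧ z))))) = 1/2 ∧ 5/6 = 1/2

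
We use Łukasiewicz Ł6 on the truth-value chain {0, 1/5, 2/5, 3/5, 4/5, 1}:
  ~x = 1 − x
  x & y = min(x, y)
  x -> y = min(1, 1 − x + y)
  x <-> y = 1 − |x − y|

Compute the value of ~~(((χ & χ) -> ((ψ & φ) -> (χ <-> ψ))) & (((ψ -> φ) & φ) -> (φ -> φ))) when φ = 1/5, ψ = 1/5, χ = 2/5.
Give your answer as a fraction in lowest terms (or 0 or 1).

1

χ & χ = 2/5 & 2/5 = 2/5
ψ & φ = 1/5 & 1/5 = 1/5
χ <-> ψ = 2/5 <-> 1/5 = 4/5
(ψ & φ) -> (χ <-> ψ) = 1/5 -> 4/5 = 1
(χ & χ) -> ((ψ & φ) -> (χ <-> ψ)) = 2/5 -> 1 = 1
ψ -> φ = 1/5 -> 1/5 = 1
(ψ -> φ) & φ = 1 & 1/5 = 1/5
φ -> φ = 1/5 -> 1/5 = 1
((ψ -> φ) & φ) -> (φ -> φ) = 1/5 -> 1 = 1
((χ & χ) -> ((ψ & φ) -> (χ <-> ψ))) & (((ψ -> φ) & φ) -> (φ -> φ)) = 1 & 1 = 1
~(((χ & χ) -> ((ψ & φ) -> (χ <-> ψ))) & (((ψ -> φ) & φ) -> (φ -> φ))) = ~1 = 0
~~(((χ & χ) -> ((ψ & φ) -> (χ <-> ψ))) & (((ψ -> φ) & φ) -> (φ -> φ))) = ~0 = 1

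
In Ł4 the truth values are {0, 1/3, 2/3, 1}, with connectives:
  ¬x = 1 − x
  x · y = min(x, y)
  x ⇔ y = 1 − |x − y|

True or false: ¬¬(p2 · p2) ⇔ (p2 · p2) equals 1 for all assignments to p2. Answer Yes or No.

p2 = 0 ↦ 1
p2 = 1/3 ↦ 1
p2 = 2/3 ↦ 1
p2 = 1 ↦ 1
Every assignment gives a value ≥ 1.

Yes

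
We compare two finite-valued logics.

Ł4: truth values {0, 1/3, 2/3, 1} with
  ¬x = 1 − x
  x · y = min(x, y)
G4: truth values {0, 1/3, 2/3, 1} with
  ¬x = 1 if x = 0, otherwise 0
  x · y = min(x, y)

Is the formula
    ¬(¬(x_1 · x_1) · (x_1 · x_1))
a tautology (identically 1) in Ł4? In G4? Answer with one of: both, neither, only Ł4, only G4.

In Ł4: at x_1 = 1/3 the value is 2/3 — not a tautology.
In G4: every assignment gives 1 — tautology.

only G4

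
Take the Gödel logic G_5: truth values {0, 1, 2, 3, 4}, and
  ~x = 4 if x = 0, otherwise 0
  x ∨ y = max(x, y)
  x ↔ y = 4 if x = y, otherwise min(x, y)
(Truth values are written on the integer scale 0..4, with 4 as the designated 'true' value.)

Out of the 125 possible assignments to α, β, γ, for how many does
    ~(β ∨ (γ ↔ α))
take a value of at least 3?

value 4: 8 assignments (counts)
value 0: 117 assignments
So 8 of the 125 assignments meet the threshold.

8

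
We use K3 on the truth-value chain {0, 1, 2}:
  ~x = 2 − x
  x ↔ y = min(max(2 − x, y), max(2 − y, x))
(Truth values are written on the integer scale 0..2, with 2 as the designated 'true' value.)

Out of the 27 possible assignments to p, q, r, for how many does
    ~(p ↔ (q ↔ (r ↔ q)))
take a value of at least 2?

value 2: 4 assignments (counts)
value 1: 19 assignments
value 0: 4 assignments
So 4 of the 27 assignments meet the threshold.

4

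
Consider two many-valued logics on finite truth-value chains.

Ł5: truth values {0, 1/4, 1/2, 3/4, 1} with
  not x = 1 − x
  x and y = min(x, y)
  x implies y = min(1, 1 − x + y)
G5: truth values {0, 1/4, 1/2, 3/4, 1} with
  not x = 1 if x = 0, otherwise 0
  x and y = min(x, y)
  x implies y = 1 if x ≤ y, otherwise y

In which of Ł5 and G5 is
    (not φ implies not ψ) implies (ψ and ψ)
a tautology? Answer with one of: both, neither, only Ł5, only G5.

In Ł5: at φ = 0, ψ = 0 the value is 0 — not a tautology.
In G5: at φ = 0, ψ = 0 the value is 0 — not a tautology.

neither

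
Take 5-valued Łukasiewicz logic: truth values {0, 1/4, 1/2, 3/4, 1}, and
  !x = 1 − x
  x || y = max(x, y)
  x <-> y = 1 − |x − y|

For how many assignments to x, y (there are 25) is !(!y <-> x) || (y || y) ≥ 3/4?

value 1: 6 assignments (counts)
value 3/4: 7 assignments (counts)
value 1/2: 7 assignments
value 1/4: 4 assignments
value 0: 1 assignment
So 13 of the 25 assignments meet the threshold.

13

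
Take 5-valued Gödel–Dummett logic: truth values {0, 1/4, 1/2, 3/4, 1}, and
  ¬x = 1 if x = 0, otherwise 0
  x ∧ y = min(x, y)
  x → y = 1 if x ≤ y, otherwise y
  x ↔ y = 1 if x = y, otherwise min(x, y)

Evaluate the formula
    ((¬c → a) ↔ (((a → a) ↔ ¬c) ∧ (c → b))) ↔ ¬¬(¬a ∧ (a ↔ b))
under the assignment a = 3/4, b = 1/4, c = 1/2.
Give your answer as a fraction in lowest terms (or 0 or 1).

¬c = ¬1/2 = 0
¬c → a = 0 → 3/4 = 1
a → a = 3/4 → 3/4 = 1
¬c = ¬1/2 = 0
(a → a) ↔ ¬c = 1 ↔ 0 = 0
c → b = 1/2 → 1/4 = 1/4
((a → a) ↔ ¬c) ∧ (c → b) = 0 ∧ 1/4 = 0
(¬c → a) ↔ (((a → a) ↔ ¬c) ∧ (c → b)) = 1 ↔ 0 = 0
¬a = ¬3/4 = 0
a ↔ b = 3/4 ↔ 1/4 = 1/4
¬a ∧ (a ↔ b) = 0 ∧ 1/4 = 0
¬(¬a ∧ (a ↔ b)) = ¬0 = 1
¬¬(¬a ∧ (a ↔ b)) = ¬1 = 0
((¬c → a) ↔ (((a → a) ↔ ¬c) ∧ (c → b))) ↔ ¬¬(¬a ∧ (a ↔ b)) = 0 ↔ 0 = 1

1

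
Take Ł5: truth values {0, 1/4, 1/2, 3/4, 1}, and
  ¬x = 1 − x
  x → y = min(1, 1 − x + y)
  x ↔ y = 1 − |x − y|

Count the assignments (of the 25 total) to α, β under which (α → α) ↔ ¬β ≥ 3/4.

10

value 1: 5 assignments (counts)
value 3/4: 5 assignments (counts)
value 1/2: 5 assignments
value 1/4: 5 assignments
value 0: 5 assignments
So 10 of the 25 assignments meet the threshold.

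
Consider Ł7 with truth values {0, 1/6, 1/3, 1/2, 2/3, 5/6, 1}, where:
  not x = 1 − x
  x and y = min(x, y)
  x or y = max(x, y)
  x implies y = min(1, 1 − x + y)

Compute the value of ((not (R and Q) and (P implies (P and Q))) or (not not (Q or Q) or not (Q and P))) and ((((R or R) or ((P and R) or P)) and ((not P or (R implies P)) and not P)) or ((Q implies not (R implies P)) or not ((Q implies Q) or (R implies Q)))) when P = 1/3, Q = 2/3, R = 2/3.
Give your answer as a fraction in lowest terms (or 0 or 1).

2/3

R and Q = 2/3 and 2/3 = 2/3
not (R and Q) = not 2/3 = 1/3
P and Q = 1/3 and 2/3 = 1/3
P implies (P and Q) = 1/3 implies 1/3 = 1
not (R and Q) and (P implies (P and Q)) = 1/3 and 1 = 1/3
Q or Q = 2/3 or 2/3 = 2/3
not (Q or Q) = not 2/3 = 1/3
not not (Q or Q) = not 1/3 = 2/3
Q and P = 2/3 and 1/3 = 1/3
not (Q and P) = not 1/3 = 2/3
not not (Q or Q) or not (Q and P) = 2/3 or 2/3 = 2/3
(not (R and Q) and (P implies (P and Q))) or (not not (Q or Q) or not (Q and P)) = 1/3 or 2/3 = 2/3
R or R = 2/3 or 2/3 = 2/3
P and R = 1/3 and 2/3 = 1/3
(P and R) or P = 1/3 or 1/3 = 1/3
(R or R) or ((P and R) or P) = 2/3 or 1/3 = 2/3
not P = not 1/3 = 2/3
R implies P = 2/3 implies 1/3 = 2/3
not P or (R implies P) = 2/3 or 2/3 = 2/3
not P = not 1/3 = 2/3
(not P or (R implies P)) and not P = 2/3 and 2/3 = 2/3
((R or R) or ((P and R) or P)) and ((not P or (R implies P)) and not P) = 2/3 and 2/3 = 2/3
R implies P = 2/3 implies 1/3 = 2/3
not (R implies P) = not 2/3 = 1/3
Q implies not (R implies P) = 2/3 implies 1/3 = 2/3
Q implies Q = 2/3 implies 2/3 = 1
R implies Q = 2/3 implies 2/3 = 1
(Q implies Q) or (R implies Q) = 1 or 1 = 1
not ((Q implies Q) or (R implies Q)) = not 1 = 0
(Q implies not (R implies P)) or not ((Q implies Q) or (R implies Q)) = 2/3 or 0 = 2/3
(((R or R) or ((P and R) or P)) and ((not P or (R implies P)) and not P)) or ((Q implies not (R implies P)) or not ((Q implies Q) or (R implies Q))) = 2/3 or 2/3 = 2/3
((not (R and Q) and (P implies (P and Q))) or (not not (Q or Q) or not (Q and P))) and ((((R or R) or ((P and R) or P)) and ((not P or (R implies P)) and not P)) or ((Q implies not (R implies P)) or not ((Q implies Q) or (R implies Q)))) = 2/3 and 2/3 = 2/3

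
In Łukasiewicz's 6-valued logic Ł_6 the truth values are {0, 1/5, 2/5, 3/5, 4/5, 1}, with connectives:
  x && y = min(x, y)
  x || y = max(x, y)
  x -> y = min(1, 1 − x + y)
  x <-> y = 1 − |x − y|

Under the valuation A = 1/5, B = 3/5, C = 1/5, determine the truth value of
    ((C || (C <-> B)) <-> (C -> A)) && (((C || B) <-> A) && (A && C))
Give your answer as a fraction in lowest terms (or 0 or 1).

1/5

C <-> B = 1/5 <-> 3/5 = 3/5
C || (C <-> B) = 1/5 || 3/5 = 3/5
C -> A = 1/5 -> 1/5 = 1
(C || (C <-> B)) <-> (C -> A) = 3/5 <-> 1 = 3/5
C || B = 1/5 || 3/5 = 3/5
(C || B) <-> A = 3/5 <-> 1/5 = 3/5
A && C = 1/5 && 1/5 = 1/5
((C || B) <-> A) && (A && C) = 3/5 && 1/5 = 1/5
((C || (C <-> B)) <-> (C -> A)) && (((C || B) <-> A) && (A && C)) = 3/5 && 1/5 = 1/5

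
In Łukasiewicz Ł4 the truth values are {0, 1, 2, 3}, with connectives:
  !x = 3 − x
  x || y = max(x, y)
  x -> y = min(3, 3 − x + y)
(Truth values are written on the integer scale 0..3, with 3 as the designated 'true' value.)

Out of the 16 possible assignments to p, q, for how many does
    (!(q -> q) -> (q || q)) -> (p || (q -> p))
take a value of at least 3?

p = 0, q = 0 ↦ 3  ≥
p = 0, q = 1 ↦ 2  <
p = 0, q = 2 ↦ 1  <
p = 0, q = 3 ↦ 0  <
p = 1, q = 0 ↦ 3  ≥
p = 1, q = 1 ↦ 3  ≥
p = 1, q = 2 ↦ 2  <
p = 1, q = 3 ↦ 1  <
p = 2, q = 0 ↦ 3  ≥
p = 2, q = 1 ↦ 3  ≥
p = 2, q = 2 ↦ 3  ≥
p = 2, q = 3 ↦ 2  <
p = 3, q = 0 ↦ 3  ≥
p = 3, q = 1 ↦ 3  ≥
p = 3, q = 2 ↦ 3  ≥
p = 3, q = 3 ↦ 3  ≥
So 10 of the 16 assignments meet the threshold.

10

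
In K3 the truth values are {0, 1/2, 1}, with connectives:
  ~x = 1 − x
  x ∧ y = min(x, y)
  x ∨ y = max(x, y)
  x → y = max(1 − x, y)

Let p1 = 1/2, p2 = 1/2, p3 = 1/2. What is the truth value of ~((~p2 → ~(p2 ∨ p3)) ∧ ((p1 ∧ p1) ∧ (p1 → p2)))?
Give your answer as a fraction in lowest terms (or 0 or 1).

~p2 = ~1/2 = 1/2
p2 ∨ p3 = 1/2 ∨ 1/2 = 1/2
~(p2 ∨ p3) = ~1/2 = 1/2
~p2 → ~(p2 ∨ p3) = 1/2 → 1/2 = 1/2
p1 ∧ p1 = 1/2 ∧ 1/2 = 1/2
p1 → p2 = 1/2 → 1/2 = 1/2
(p1 ∧ p1) ∧ (p1 → p2) = 1/2 ∧ 1/2 = 1/2
(~p2 → ~(p2 ∨ p3)) ∧ ((p1 ∧ p1) ∧ (p1 → p2)) = 1/2 ∧ 1/2 = 1/2
~((~p2 → ~(p2 ∨ p3)) ∧ ((p1 ∧ p1) ∧ (p1 → p2))) = ~1/2 = 1/2

1/2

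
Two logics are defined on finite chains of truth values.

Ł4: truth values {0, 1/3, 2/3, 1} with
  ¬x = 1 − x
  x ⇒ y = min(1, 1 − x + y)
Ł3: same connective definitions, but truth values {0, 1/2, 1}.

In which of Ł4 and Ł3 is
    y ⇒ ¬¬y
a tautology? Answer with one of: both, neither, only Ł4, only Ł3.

In Ł4: every assignment gives 1 — tautology.
In Ł3: every assignment gives 1 — tautology.

both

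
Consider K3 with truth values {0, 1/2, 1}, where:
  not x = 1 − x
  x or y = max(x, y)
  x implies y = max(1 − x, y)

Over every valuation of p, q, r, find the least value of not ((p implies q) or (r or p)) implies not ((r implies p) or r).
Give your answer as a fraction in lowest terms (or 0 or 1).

Take p = 1/2, q = 0, r = 0:
p implies q = 1/2 implies 0 = 1/2
r or p = 0 or 1/2 = 1/2
(p implies q) or (r or p) = 1/2 or 1/2 = 1/2
not ((p implies q) or (r or p)) = not 1/2 = 1/2
r implies p = 0 implies 1/2 = 1
(r implies p) or r = 1 or 0 = 1
not ((r implies p) or r) = not 1 = 0
not ((p implies q) or (r or p)) implies not ((r implies p) or r) = 1/2 implies 0 = 1/2
No assignment yields a value below 1/2, so this is the minimum.

1/2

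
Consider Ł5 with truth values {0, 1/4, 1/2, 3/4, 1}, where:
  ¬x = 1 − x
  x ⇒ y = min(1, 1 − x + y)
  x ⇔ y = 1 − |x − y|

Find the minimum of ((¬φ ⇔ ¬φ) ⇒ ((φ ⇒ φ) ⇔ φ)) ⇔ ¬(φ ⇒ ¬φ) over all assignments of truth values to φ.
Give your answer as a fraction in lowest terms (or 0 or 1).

1/2

Take φ = 1/2:
¬φ = ¬1/2 = 1/2
¬φ = ¬1/2 = 1/2
¬φ ⇔ ¬φ = 1/2 ⇔ 1/2 = 1
φ ⇒ φ = 1/2 ⇒ 1/2 = 1
(φ ⇒ φ) ⇔ φ = 1 ⇔ 1/2 = 1/2
(¬φ ⇔ ¬φ) ⇒ ((φ ⇒ φ) ⇔ φ) = 1 ⇒ 1/2 = 1/2
¬φ = ¬1/2 = 1/2
φ ⇒ ¬φ = 1/2 ⇒ 1/2 = 1
¬(φ ⇒ ¬φ) = ¬1 = 0
((¬φ ⇔ ¬φ) ⇒ ((φ ⇒ φ) ⇔ φ)) ⇔ ¬(φ ⇒ ¬φ) = 1/2 ⇔ 0 = 1/2
No assignment yields a value below 1/2, so this is the minimum.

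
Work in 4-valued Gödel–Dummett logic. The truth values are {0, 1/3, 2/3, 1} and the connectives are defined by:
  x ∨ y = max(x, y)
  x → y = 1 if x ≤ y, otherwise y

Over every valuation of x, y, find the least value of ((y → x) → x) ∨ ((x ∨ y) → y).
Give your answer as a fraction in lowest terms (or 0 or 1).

Take x = 1/3, y = 0:
y → x = 0 → 1/3 = 1
(y → x) → x = 1 → 1/3 = 1/3
x ∨ y = 1/3 ∨ 0 = 1/3
(x ∨ y) → y = 1/3 → 0 = 0
((y → x) → x) ∨ ((x ∨ y) → y) = 1/3 ∨ 0 = 1/3
No assignment yields a value below 1/3, so this is the minimum.

1/3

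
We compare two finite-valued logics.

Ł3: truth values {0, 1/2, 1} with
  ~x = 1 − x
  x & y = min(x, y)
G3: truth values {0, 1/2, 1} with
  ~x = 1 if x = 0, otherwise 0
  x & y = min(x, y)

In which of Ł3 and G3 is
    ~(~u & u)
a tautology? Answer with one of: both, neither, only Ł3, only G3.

In Ł3: at u = 1/2 the value is 1/2 — not a tautology.
In G3: every assignment gives 1 — tautology.

only G3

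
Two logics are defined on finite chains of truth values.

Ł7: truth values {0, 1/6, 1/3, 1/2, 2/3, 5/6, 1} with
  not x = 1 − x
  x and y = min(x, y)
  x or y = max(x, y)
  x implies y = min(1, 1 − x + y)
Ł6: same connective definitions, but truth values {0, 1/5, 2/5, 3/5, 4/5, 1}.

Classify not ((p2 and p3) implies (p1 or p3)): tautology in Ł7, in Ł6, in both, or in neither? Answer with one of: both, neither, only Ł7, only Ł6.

In Ł7: at p1 = 0, p2 = 0, p3 = 0 the value is 0 — not a tautology.
In Ł6: at p1 = 0, p2 = 0, p3 = 0 the value is 0 — not a tautology.

neither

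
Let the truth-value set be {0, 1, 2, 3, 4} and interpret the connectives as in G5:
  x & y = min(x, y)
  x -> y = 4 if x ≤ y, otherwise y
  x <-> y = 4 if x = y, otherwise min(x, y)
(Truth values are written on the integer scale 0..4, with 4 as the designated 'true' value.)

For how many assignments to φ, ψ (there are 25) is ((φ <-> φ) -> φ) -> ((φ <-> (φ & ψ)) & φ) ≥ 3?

value 4: 15 assignments (counts)
value 3: 1 assignment (counts)
value 2: 2 assignments
value 1: 3 assignments
value 0: 4 assignments
So 16 of the 25 assignments meet the threshold.

16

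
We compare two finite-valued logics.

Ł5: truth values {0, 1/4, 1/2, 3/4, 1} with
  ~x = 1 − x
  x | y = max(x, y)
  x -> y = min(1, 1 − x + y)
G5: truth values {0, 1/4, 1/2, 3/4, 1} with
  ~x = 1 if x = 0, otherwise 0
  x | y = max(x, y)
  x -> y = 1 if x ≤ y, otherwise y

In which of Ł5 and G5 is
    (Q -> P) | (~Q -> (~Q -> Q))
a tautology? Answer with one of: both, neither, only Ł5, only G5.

only G5

In Ł5: at P = 0, Q = 1/4 the value is 3/4 — not a tautology.
In G5: every assignment gives 1 — tautology.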